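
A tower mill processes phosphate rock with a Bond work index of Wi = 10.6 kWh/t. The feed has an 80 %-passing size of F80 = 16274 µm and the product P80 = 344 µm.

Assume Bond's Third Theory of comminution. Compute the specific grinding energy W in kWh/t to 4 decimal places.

W = 10 Wi (P80^-0.5 − F80^-0.5)
1/√344 = 0.053916;  1/√16274 = 0.007839
W = 10·10.6·(0.053916 − 0.007839) = 4.8842 kWh/t

W = 4.8842 kWh/t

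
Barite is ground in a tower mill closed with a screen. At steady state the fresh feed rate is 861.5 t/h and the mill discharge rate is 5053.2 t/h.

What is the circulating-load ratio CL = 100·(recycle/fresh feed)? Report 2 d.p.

CL = 486.56 %

Steady state: M = F + R.
R = M − F = 5053.2 − 861.5 = 4191.7 t/h
CL = 100·R/F = 100·4191.7/861.5 = 486.56 %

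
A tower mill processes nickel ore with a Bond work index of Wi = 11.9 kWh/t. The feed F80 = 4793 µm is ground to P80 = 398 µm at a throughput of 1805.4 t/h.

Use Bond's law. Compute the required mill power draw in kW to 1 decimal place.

W = 10 Wi (P80^-0.5 − F80^-0.5)
W = 10·11.9·(1/√398 − 1/√4793) = 10·11.9·(0.035681) = 4.2461 kWh/t
P = W·T = 4.2461·1805.4 = 7665.8 kW

P = 7665.8 kW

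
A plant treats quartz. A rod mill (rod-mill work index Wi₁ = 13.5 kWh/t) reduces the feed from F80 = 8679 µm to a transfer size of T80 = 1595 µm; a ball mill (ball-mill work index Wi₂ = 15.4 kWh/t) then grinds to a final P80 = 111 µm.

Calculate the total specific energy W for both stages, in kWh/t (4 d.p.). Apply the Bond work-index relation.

Bond:  W = 10 Wi (1/√P − 1/√F)
Stage 1 (8679→1595 µm, Wi₁=13.5): W₁ = 10·13.5·(0.025039 − 0.010734) = 1.9312 kWh/t
Stage 2 (1595→111 µm, Wi₂=15.4): W₂ = 10·15.4·(0.094916 − 0.025039) = 10.7610 kWh/t
W = W₁ + W₂ = 1.9312 + 10.7610 = 12.6922 kWh/t

W = 12.6922 kWh/t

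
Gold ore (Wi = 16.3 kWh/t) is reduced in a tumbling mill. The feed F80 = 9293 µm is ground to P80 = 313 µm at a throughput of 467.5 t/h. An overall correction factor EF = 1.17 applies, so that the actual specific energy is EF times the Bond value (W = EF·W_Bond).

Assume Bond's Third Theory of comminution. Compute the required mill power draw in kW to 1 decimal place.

W_Bond = 10·Wi·(1/√P₈₀ − 1/√F₈₀)
W = 10·16.3·(1/√313 − 1/√9293) = 10·16.3·(0.046150) = 7.5224 kWh/t
Corrected W = EF·W_Bond = 1.17·7.5224 = 8.8013 kWh/t
P_mill = W·ṁ = 8.8013·467.5 = 4114.6 kW

P = 4114.6 kW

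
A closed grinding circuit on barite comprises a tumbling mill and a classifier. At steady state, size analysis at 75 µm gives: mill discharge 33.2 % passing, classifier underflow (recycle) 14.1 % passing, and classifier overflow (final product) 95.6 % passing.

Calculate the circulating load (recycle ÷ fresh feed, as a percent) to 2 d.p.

Let r = R/F. Size balance at 75 µm:
d + r·d = r·u + o → r(d−u) = o−d
r = (95.6 − 33.2)/(33.2 − 14.1) = 62.4/19.1 = 3.2670
CL = 100·r = 326.70 %

CL = 326.70 %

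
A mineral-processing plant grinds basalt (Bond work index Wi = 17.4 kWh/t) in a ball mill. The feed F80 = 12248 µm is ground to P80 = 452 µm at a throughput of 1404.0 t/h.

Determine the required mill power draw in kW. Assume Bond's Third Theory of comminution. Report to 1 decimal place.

P = 9283.3 kW

W_Bond = 10·Wi·(1/√P₈₀ − 1/√F₈₀)
W = 10·17.4·(1/√452 − 1/√12248) = 10·17.4·(0.038000) = 6.6120 kWh/t
P = W·T = 6.6120·1404.0 = 9283.3 kW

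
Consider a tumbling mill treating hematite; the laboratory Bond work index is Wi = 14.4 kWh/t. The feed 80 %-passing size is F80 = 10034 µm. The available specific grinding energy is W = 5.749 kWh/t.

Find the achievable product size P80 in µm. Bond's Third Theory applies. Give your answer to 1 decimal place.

W_Bond = 10·Wi·(1/√P₈₀ − 1/√F₈₀)
⇒ 1/√P80 = W/(10 Wi) + 1/√F80
  = 5.7490/(10·14.4) + 1/√10034 = 0.039924 + 0.009983 = 0.049907
P80 = (1/0.049907)² = 20.0374² = 401.50 µm

P80 = 401.5 µm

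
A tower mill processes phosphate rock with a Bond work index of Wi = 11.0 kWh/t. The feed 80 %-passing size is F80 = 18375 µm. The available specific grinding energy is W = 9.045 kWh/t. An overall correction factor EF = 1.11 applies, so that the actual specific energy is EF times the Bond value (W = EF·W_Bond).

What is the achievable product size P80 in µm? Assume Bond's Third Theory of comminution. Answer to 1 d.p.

W = 10 Wi (P80^-0.5 − F80^-0.5)
W_Bond = W / EF = 9.045 / 1.11 = 8.1486 kWh/t
⇒ 1/√P80 = W_Bond/(10 Wi) + 1/√F80
  = 8.1486/(10·11.0) + 1/√18375 = 0.074079 + 0.007377 = 0.081456
P80 = (1/0.081456)² = 12.2766² = 150.72 µm

P80 = 150.7 µm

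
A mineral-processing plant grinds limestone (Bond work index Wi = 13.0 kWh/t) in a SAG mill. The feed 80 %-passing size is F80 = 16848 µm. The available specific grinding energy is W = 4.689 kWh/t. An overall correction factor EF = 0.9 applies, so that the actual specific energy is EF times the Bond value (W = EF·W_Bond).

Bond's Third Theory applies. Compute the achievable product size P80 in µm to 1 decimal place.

W = 10·Wi·(P80^(-½) − F80^(-½))
W_Bond = W / EF = 4.689 / 0.9 = 5.2100 kWh/t
P80^-0.5 = F80^-0.5 + W_Bond/(10 Wi)
  = 5.2100/(10·13.0) + 1/√16848 = 0.040077 + 0.007704 = 0.047781
P80 = (1/0.047781)² = 20.9288² = 438.01 µm

P80 = 438.0 µm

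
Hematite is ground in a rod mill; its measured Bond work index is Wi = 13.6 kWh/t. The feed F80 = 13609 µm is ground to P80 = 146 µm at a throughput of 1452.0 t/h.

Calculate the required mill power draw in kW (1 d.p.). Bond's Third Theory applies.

Bond: W = 10·Wi·(1/√P80 − 1/√F80)
W = 10·13.6·(1/√146 − 1/√13609) = 10·13.6·(0.074188) = 10.0896 kWh/t
Mill draw = 10.0896 × 1452.0 = 14650.2 kW

P = 14650.2 kW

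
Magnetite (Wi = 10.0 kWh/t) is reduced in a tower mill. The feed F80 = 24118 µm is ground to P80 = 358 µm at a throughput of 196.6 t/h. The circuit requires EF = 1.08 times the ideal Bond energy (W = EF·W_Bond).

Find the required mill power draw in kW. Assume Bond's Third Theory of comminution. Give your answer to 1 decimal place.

P = 985.5 kW

Bond:  W = 10 Wi (1/√P − 1/√F)
W = 10·10.0·(1/√358 − 1/√24118) = 10·10.0·(0.046412) = 4.6412 kWh/t
W_actual = 1.08 × 4.6412 = 5.0125 kWh/t
P = W·T = 5.0125·196.6 = 985.5 kW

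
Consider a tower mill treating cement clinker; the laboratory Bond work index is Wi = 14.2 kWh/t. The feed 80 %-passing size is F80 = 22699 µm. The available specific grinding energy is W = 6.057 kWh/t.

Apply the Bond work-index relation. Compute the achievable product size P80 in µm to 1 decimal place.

W = 10 Wi (1/√P80 − 1/√F80)  [Bond]
P80^-0.5 = F80^-0.5 + W/(10 Wi)
  = 6.0570/(10·14.2) + 1/√22699 = 0.042655 + 0.006637 = 0.049292
P80 = (1/0.049292)² = 20.2871² = 411.57 µm

P80 = 411.6 µm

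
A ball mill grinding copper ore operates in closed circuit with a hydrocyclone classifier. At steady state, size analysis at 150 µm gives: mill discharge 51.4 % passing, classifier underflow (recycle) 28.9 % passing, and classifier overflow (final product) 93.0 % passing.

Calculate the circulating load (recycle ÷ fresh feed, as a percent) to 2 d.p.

Let r = R/F. Size balance at 150 µm:
r = (o − d)/(d − u)
r = (93.0 − 51.4)/(51.4 − 28.9) = 41.6/22.5 = 1.8489
CL = 100·r = 184.89 %

CL = 184.89 %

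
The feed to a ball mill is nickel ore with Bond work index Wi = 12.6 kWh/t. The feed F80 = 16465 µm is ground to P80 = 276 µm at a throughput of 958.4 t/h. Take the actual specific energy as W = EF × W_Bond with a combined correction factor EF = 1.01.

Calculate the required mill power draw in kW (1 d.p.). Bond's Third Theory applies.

W = 10 Wi (1/√P80 − 1/√F80)  [Bond]
W = 10·12.6·(1/√276 − 1/√16465) = 10·12.6·(0.052400) = 6.6024 kWh/t
With EF = 1.01: W = 6.6024·1.01 = 6.6684 kWh/t
Power = W × throughput = 6.6684 kWh/t × 958.4 t/h = 6391.0 kW

P = 6391.0 kW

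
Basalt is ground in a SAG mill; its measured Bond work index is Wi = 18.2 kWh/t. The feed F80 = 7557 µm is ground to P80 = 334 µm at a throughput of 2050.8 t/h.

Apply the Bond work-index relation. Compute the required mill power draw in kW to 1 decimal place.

P = 16129.5 kW

W = 10 Wi (P80^-0.5 − F80^-0.5)
W = 10·18.2·(1/√334 − 1/√7557) = 10·18.2·(0.043214) = 7.8650 kWh/t
P_mill = W·ṁ = 7.8650·2050.8 = 16129.5 kW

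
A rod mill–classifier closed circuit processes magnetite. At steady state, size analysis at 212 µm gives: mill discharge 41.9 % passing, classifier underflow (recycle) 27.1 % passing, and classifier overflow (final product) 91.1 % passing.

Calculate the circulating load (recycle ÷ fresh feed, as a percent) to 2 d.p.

Classifier node, passing 212 µm:
r = (o − d)/(d − u)
r = (91.1 − 41.9)/(41.9 − 27.1) = 49.2/14.8 = 3.3243
CL = 100·r = 332.43 %

CL = 332.43 %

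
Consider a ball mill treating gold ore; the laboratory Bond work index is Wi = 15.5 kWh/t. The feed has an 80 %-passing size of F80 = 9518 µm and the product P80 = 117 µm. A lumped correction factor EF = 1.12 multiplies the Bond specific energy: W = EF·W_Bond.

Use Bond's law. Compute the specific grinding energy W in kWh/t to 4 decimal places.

W = 10 Wi (P80^-0.5 − F80^-0.5)
1/√117 = 0.092450;  1/√9518 = 0.010250
W = 10·15.5·(0.092450 − 0.010250) = 12.7410 kWh/t
W_actual = 1.12 × 12.7410 = 14.2699 kWh/t

W = 14.2699 kWh/t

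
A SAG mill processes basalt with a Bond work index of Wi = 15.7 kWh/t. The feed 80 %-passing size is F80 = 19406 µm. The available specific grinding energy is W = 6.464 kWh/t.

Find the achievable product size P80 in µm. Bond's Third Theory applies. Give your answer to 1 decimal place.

P80 = 427.8 µm

W_Bond = 10·Wi·(1/√P₈₀ − 1/√F₈₀)
⇒ 1/√P80 = W/(10·Wi) + 1/√F80
  = 6.4640/(10·15.7) + 1/√19406 = 0.041172 + 0.007178 = 0.048350
P80 = (1/0.048350)² = 20.6823² = 427.76 µm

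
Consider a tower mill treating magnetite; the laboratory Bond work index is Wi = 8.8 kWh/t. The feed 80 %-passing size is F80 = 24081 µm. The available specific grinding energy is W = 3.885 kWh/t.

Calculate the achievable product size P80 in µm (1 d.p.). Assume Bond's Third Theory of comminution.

W = 10 Wi / √P80 − 10 Wi / √F80
⇒ 1/√P80 = W/(10·Wi) + 1/√F80
  = 3.8850/(10·8.8) + 1/√24081 = 0.044148 + 0.006444 = 0.050592
P80 = (1/0.050592)² = 19.7660² = 390.70 µm

P80 = 390.7 µm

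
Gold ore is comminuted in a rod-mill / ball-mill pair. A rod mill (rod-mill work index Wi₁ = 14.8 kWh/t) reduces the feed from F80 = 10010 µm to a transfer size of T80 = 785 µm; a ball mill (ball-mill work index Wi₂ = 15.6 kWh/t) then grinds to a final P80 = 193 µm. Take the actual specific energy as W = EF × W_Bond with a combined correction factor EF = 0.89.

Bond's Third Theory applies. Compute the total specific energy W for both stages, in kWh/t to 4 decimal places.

W = 8.4233 kWh/t

W = 10·Wi·[P80^(−½) − F80^(−½)]
Stage 1 (10010→785 µm, Wi₁=14.8): W₁ = 10·14.8·(0.035692 − 0.009995) = 3.8031 kWh/t
Stage 2 (785→193 µm, Wi₂=15.6): W₂ = 10·15.6·(0.071982 − 0.035692) = 5.6612 kWh/t
W = W₁ + W₂ = 3.8031 + 5.6612 = 9.4643 kWh/t
W_actual = 0.89 × 9.4643 = 8.4233 kWh/t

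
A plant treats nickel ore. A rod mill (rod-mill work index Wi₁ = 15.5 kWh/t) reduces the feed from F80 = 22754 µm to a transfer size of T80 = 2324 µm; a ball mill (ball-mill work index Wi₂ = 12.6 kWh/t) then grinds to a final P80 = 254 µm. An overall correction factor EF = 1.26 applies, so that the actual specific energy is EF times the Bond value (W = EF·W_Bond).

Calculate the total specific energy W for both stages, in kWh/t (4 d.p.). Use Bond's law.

W = 9.4247 kWh/t

W_Bond = 10·Wi·(1/√P₈₀ − 1/√F₈₀)
Stage 1 (22754→2324 µm, Wi₁=15.5): W₁ = 10·15.5·(0.020743 − 0.006629) = 2.1877 kWh/t
Stage 2 (2324→254 µm, Wi₂=12.6): W₂ = 10·12.6·(0.062746 − 0.020743) = 5.2923 kWh/t
W = W₁ + W₂ = 2.1877 + 5.2923 = 7.4800 kWh/t
Corrected W = EF·W_Bond = 1.26·7.4800 = 9.4247 kWh/t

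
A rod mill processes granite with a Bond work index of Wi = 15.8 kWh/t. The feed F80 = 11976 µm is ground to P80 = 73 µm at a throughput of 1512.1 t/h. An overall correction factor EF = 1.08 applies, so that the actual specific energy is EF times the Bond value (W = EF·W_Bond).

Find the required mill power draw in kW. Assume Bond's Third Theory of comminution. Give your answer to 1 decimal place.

W = 10 Wi / √P80 − 10 Wi / √F80
W = 10·15.8·(1/√73 − 1/√11976) = 10·15.8·(0.107903) = 17.0487 kWh/t
With EF = 1.08: W = 17.0487·1.08 = 18.4126 kWh/t
P_mill = W·ṁ = 18.4126·1512.1 = 27841.7 kW

P = 27841.7 kW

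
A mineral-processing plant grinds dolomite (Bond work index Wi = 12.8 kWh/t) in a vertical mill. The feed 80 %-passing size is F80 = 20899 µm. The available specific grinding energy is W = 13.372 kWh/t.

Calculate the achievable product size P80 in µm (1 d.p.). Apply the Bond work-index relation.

P80 = 80.6 µm

W = 10 Wi / √P80 − 10 Wi / √F80
1/√P80 = 1/√F80 + W/(10·Wi)
  = 13.3720/(10·12.8) + 1/√20899 = 0.104469 + 0.006917 = 0.111386
P80 = (1/0.111386)² = 8.9778² = 80.60 µm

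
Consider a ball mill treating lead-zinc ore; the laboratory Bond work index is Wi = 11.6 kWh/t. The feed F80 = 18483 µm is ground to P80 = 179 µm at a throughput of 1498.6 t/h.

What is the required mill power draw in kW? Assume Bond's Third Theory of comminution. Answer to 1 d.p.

Bond:  W = 10 Wi (1/√P − 1/√F)
W = 10·11.6·(1/√179 − 1/√18483) = 10·11.6·(0.067388) = 7.8170 kWh/t
P = W·T = 7.8170·1498.6 = 11714.6 kW

P = 11714.6 kW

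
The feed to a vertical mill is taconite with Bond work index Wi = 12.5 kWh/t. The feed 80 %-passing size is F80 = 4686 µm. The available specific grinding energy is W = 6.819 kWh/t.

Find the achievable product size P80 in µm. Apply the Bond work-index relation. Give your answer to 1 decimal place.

W = 10 Wi / √P80 − 10 Wi / √F80
P80^-0.5 = F80^-0.5 + W/(10 Wi)
  = 6.8190/(10·12.5) + 1/√4686 = 0.054552 + 0.014608 = 0.069160
P80 = (1/0.069160)² = 14.4592² = 209.07 µm

P80 = 209.1 µm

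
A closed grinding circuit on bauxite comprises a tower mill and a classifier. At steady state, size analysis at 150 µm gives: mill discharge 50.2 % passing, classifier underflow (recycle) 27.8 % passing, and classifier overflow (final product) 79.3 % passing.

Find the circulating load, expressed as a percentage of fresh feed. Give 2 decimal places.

CL = 129.91 %

Two-product formula at 150 µm:
(1+r)d = ru + o → r = (o−d)/(d−u)
r = (79.3 − 50.2)/(50.2 − 27.8) = 29.1/22.4 = 1.2991
CL = 100·r = 129.91 %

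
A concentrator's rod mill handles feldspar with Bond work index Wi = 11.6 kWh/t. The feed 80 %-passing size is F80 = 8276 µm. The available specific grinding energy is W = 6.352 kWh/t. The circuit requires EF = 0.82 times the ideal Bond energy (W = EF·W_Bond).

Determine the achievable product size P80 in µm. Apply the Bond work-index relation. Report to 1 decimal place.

P80 = 165.3 µm

W = 10·Wi·(P80^(-½) − F80^(-½))
W_Bond = W / EF = 6.352 / 0.82 = 7.7463 kWh/t
P80^-0.5 = F80^-0.5 + W_Bond/(10 Wi)
  = 7.7463/(10·11.6) + 1/√8276 = 0.066779 + 0.010992 = 0.077771
P80 = (1/0.077771)² = 12.8582² = 165.33 µm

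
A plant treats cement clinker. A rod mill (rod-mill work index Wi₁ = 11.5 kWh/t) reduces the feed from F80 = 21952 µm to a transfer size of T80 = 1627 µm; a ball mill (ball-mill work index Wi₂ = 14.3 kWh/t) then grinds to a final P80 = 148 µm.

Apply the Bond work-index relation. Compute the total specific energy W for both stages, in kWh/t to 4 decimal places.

W = 10 Wi (1/√P80 − 1/√F80)  [Bond]
Stage 1 (21952→1627 µm, Wi₁=11.5): W₁ = 10·11.5·(0.024792 − 0.006749) = 2.0749 kWh/t
Stage 2 (1627→148 µm, Wi₂=14.3): W₂ = 10·14.3·(0.082199 − 0.024792) = 8.2093 kWh/t
W = W₁ + W₂ = 2.0749 + 8.2093 = 10.2842 kWh/t

W = 10.2842 kWh/t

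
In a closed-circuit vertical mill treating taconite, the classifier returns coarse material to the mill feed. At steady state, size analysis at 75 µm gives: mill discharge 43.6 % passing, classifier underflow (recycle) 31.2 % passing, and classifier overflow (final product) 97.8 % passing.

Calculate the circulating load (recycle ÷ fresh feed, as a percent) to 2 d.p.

CL = 437.10 %

Two-product formula at 75 µm:
Fd + Rd = Ru + Fo ⇒ R/F = (o−d)/(d−u)
r = (97.8 − 43.6)/(43.6 − 31.2) = 54.2/12.4 = 4.3710
CL = 100·r = 437.10 %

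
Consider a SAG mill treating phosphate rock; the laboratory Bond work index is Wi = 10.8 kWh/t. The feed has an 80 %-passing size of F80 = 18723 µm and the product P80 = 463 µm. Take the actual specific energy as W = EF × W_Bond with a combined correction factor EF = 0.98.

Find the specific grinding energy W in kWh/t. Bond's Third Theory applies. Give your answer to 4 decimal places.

W = 4.1453 kWh/t

W = 10 Wi / √P80 − 10 Wi / √F80
1/√463 = 0.046474;  1/√18723 = 0.007308
W = 10·10.8·(0.046474 − 0.007308) = 4.2299 kWh/t
Corrected W = EF·W_Bond = 0.98·4.2299 = 4.1453 kWh/t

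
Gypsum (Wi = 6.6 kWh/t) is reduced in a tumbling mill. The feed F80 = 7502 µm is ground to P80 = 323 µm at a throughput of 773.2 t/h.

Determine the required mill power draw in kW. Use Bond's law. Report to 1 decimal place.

W = 10 Wi (1/√P80 − 1/√F80)  [Bond]
W = 10·6.6·(1/√323 − 1/√7502) = 10·6.6·(0.044096) = 2.9103 kWh/t
Mill draw = 2.9103 × 773.2 = 2250.3 kW

P = 2250.3 kW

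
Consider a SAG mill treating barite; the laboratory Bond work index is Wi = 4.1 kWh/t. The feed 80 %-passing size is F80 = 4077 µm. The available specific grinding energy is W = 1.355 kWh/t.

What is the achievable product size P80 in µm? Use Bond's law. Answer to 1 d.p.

W = 10 Wi / √P80 − 10 Wi / √F80
⇒ 1/√P80 = W/(10·Wi) + 1/√F80
  = 1.3550/(10·4.1) + 1/√4077 = 0.033049 + 0.015661 = 0.048710
P80 = (1/0.048710)² = 20.5296² = 421.46 µm

P80 = 421.5 µm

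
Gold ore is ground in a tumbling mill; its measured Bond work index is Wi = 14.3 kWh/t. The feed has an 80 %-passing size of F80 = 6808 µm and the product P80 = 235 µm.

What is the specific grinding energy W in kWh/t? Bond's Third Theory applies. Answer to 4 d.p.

W = 7.5952 kWh/t

W = 10 Wi (P80^-0.5 − F80^-0.5)
1/√235 = 0.065233;  1/√6808 = 0.012120
W = 10·14.3·(0.065233 − 0.012120) = 7.5952 kWh/t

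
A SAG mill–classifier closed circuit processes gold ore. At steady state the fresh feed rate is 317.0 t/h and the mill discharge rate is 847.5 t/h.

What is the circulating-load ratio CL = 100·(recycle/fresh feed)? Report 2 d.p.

Steady state: M = F + R.
R = M − F = 847.5 − 317.0 = 530.5 t/h
CL = 100·R/F = 100·530.5/317.0 = 167.35 %

CL = 167.35 %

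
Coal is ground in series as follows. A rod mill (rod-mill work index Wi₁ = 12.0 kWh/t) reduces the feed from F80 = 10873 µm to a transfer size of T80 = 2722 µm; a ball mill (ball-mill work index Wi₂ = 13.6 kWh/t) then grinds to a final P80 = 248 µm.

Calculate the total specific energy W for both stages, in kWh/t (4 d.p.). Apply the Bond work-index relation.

W = 7.1785 kWh/t

W = 10 Wi / √P80 − 10 Wi / √F80
Stage 1 (10873→2722 µm, Wi₁=12.0): W₁ = 10·12.0·(0.019167 − 0.009590) = 1.1492 kWh/t
Stage 2 (2722→248 µm, Wi₂=13.6): W₂ = 10·13.6·(0.063500 − 0.019167) = 6.0293 kWh/t
W = W₁ + W₂ = 1.1492 + 6.0293 = 7.1785 kWh/t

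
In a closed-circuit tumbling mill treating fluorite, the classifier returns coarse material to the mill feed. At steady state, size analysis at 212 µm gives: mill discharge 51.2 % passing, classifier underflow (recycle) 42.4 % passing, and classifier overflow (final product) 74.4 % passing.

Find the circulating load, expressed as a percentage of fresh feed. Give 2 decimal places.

Classifier node, passing 212 µm:
r = (o − d)/(d − u)
r = (74.4 − 51.2)/(51.2 − 42.4) = 23.2/8.8 = 2.6364
CL = 100·r = 263.64 %

CL = 263.64 %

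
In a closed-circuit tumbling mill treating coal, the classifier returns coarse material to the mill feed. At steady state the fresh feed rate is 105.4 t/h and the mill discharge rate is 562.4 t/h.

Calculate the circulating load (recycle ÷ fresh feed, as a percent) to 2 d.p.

CL = 433.59 %

Mill node: discharge = fresh + recycle.
R = M − F = 562.4 − 105.4 = 457.0 t/h
CL = 100·R/F = 100·457.0/105.4 = 433.59 %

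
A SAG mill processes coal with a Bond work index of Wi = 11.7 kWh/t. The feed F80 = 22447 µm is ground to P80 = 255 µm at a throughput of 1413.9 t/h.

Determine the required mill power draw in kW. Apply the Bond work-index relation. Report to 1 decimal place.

Bond:  W = 10 Wi (1/√P − 1/√F)
W = 10·11.7·(1/√255 − 1/√22447) = 10·11.7·(0.055948) = 6.5459 kWh/t
P = W·T = 6.5459·1413.9 = 9255.3 kW

P = 9255.3 kW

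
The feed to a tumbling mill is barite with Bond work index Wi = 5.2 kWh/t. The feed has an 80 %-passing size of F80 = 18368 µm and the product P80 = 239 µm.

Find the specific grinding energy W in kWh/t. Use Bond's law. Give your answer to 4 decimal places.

Bond: W = 10·Wi·(1/√P80 − 1/√F80)
1/√239 = 0.064685;  1/√18368 = 0.007379
W = 10·5.2·(0.064685 − 0.007379) = 2.9799 kWh/t

W = 2.9799 kWh/t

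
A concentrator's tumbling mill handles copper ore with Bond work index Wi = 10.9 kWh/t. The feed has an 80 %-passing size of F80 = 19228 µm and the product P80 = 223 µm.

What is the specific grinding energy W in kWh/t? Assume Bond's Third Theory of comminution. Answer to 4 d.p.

W = 6.5131 kWh/t

Bond: W = 10·Wi·(1/√P80 − 1/√F80)
1/√223 = 0.066965;  1/√19228 = 0.007212
W = 10·10.9·(0.066965 − 0.007212) = 6.5131 kWh/t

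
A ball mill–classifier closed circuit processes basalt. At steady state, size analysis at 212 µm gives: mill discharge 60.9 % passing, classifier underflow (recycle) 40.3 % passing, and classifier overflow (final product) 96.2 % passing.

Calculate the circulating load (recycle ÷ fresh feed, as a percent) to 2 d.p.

CL = 171.36 %

Balance %-passing 212 µm (r = R/F):
(1+r)·d = r·u + o ⇒ r = (o−d)/(d−u)
r = (96.2 − 60.9)/(60.9 − 40.3) = 35.3/20.6 = 1.7136
CL = 100·r = 171.36 %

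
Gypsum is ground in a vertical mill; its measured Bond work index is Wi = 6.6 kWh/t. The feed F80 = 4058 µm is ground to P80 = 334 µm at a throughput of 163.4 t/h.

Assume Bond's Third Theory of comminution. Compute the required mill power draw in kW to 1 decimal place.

W = 10 Wi / √P80 − 10 Wi / √F80
W = 10·6.6·(1/√334 − 1/√4058) = 10·6.6·(0.039020) = 2.5753 kWh/t
Power = W × throughput = 2.5753 kWh/t × 163.4 t/h = 420.8 kW

P = 420.8 kW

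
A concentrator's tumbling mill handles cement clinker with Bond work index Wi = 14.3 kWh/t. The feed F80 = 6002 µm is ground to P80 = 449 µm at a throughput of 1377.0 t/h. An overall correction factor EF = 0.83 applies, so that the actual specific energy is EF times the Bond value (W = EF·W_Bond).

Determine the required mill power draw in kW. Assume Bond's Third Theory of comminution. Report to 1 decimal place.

W = 10 Wi / √P80 − 10 Wi / √F80
W = 10·14.3·(1/√449 − 1/√6002) = 10·14.3·(0.034285) = 4.9028 kWh/t
Apply correction: 4.9028 × 0.83 = 4.0693 kWh/t
P = W·T = 4.0693·1377.0 = 5603.4 kW

P = 5603.4 kW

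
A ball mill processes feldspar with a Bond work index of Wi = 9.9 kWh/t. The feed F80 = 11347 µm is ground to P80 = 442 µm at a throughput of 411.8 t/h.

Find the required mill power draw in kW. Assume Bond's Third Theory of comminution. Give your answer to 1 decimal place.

W_Bond = 10·Wi·(1/√P₈₀ − 1/√F₈₀)
W = 10·9.9·(1/√442 − 1/√11347) = 10·9.9·(0.038177) = 3.7796 kWh/t
P = W·T = 3.7796·411.8 = 1556.4 kW

P = 1556.4 kW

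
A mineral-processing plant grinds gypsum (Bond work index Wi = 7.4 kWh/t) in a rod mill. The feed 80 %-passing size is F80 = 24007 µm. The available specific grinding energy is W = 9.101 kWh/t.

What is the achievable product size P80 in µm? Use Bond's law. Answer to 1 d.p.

P80 = 59.7 µm

W = 10 Wi (1/√P80 − 1/√F80)  [Bond]
⇒ 1/√P80 = W/(10·Wi) + 1/√F80
  = 9.1010/(10·7.4) + 1/√24007 = 0.122986 + 0.006454 = 0.129441
P80 = (1/0.129441)² = 7.7256² = 59.68 µm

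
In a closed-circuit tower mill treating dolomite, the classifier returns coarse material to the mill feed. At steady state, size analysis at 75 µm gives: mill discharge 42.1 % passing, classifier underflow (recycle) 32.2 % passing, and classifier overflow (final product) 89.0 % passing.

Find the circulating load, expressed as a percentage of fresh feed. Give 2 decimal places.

Two-product formula at 75 µm:
(1+r)·d = r·u + o ⇒ r = (o−d)/(d−u)
r = (89.0 − 42.1)/(42.1 − 32.2) = 46.9/9.9 = 4.7374
CL = 100·r = 473.74 %

CL = 473.74 %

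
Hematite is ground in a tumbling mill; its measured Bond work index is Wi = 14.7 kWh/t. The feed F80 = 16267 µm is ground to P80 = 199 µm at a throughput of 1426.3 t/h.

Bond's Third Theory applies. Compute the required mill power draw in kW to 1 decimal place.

P = 13218.9 kW

Bond:  W = 10 Wi (1/√P − 1/√F)
W = 10·14.7·(1/√199 − 1/√16267) = 10·14.7·(0.063048) = 9.2680 kWh/t
P = W·T = 9.2680·1426.3 = 13218.9 kW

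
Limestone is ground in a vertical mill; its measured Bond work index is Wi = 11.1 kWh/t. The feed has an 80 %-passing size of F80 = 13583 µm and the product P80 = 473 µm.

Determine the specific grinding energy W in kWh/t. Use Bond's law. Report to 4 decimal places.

W = 10·Wi·(P80^(-½) − F80^(-½))
1/√473 = 0.045980;  1/√13583 = 0.008580
W = 10·11.1·(0.045980 − 0.008580) = 4.1514 kWh/t

W = 4.1514 kWh/t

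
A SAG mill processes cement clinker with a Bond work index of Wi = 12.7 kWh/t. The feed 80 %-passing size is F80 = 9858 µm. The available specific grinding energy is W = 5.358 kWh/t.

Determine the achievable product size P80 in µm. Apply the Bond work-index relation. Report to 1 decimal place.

P80 = 366.1 µm

Bond: W = 10·Wi·(1/√P80 − 1/√F80)
1/√P80 = 1/√F80 + W/(10·Wi)
  = 5.3580/(10·12.7) + 1/√9858 = 0.042189 + 0.010072 = 0.052261
P80 = (1/0.052261)² = 19.1348² = 366.14 µm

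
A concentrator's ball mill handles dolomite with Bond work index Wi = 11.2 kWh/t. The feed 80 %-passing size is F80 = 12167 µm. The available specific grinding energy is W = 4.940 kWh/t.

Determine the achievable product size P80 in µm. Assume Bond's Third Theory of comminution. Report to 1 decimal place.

P80 = 353.7 µm

W = 10·Wi·(P80^(-½) − F80^(-½))
⇒ 1/√P80 = W/(10 Wi) + 1/√F80
  = 4.9400/(10·11.2) + 1/√12167 = 0.044107 + 0.009066 = 0.053173
P80 = (1/0.053173)² = 18.8065² = 353.69 µm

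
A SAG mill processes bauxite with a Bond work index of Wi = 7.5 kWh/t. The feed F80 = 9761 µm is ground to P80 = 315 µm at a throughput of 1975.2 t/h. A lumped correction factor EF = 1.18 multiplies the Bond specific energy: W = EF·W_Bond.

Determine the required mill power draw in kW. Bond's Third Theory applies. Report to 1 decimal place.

Bond:  W = 10 Wi (1/√P − 1/√F)
W = 10·7.5·(1/√315 − 1/√9761) = 10·7.5·(0.046222) = 3.4666 kWh/t
W_actual = 1.18 × 3.4666 = 4.0906 kWh/t
P = W·T = 4.0906·1975.2 = 8079.8 kW

P = 8079.8 kW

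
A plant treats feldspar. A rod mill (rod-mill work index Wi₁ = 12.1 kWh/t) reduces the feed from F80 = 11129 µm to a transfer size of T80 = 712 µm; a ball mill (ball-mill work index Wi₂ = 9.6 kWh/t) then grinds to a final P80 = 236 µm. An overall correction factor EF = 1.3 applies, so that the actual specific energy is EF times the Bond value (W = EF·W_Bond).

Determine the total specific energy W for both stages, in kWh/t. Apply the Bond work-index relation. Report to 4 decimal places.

W = 10·Wi·(P80^(-½) − F80^(-½))
Stage 1 (11129→712 µm, Wi₁=12.1): W₁ = 10·12.1·(0.037477 − 0.009479) = 3.3877 kWh/t
Stage 2 (712→236 µm, Wi₂=9.6): W₂ = 10·9.6·(0.065094 − 0.037477) = 2.6513 kWh/t
W = W₁ + W₂ = 3.3877 + 2.6513 = 6.0390 kWh/t
W_actual = 1.3 × 6.0390 = 7.8507 kWh/t

W = 7.8507 kWh/t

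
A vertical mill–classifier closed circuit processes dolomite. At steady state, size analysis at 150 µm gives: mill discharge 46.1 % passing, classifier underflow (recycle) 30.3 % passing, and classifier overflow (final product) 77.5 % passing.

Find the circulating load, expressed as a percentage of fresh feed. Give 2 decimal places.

CL = 198.73 %

Classifier node, passing 150 µm:
d + r·d = r·u + o → r(d−u) = o−d
r = (77.5 − 46.1)/(46.1 − 30.3) = 31.4/15.8 = 1.9873
CL = 100·r = 198.73 %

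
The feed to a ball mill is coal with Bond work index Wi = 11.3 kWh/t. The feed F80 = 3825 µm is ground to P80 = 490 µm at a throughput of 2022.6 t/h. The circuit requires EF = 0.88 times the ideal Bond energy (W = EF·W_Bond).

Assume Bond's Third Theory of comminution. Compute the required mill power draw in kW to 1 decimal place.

P = 5834.0 kW

W = 10 Wi (1/√P80 − 1/√F80)  [Bond]
W = 10·11.3·(1/√490 − 1/√3825) = 10·11.3·(0.029006) = 3.2777 kWh/t
Apply correction: 3.2777 × 0.88 = 2.8844 kWh/t
Power = W × throughput = 2.8844 kWh/t × 2022.6 t/h = 5834.0 kW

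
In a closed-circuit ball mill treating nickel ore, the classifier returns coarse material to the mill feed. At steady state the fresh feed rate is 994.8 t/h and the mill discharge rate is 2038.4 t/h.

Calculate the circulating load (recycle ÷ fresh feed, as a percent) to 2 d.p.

Discharge = new feed + return, hence
R = M − F = 2038.4 − 994.8 = 1043.6 t/h
CL = 100·R/F = 100·1043.6/994.8 = 104.91 %

CL = 104.91 %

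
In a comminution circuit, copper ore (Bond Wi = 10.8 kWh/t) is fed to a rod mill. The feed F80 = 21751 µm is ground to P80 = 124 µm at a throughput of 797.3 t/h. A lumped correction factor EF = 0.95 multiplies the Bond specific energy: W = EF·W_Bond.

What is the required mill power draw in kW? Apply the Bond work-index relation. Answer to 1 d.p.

W = 10 Wi / √P80 − 10 Wi / √F80
W = 10·10.8·(1/√124 − 1/√21751) = 10·10.8·(0.083022) = 8.9664 kWh/t
With EF = 0.95: W = 8.9664·0.95 = 8.5181 kWh/t
P_mill = W·ṁ = 8.5181·797.3 = 6791.5 kW

P = 6791.5 kW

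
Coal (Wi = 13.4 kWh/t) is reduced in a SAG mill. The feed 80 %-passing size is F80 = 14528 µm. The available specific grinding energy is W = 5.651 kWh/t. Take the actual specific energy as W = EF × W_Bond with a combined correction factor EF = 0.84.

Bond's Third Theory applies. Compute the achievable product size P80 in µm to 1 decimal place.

W = 10 Wi (1/√P80 − 1/√F80)  [Bond]
W_Bond = W / EF = 5.651 / 0.84 = 6.7274 kWh/t
⇒ 1/√P80 = W_Bond/(10 Wi) + 1/√F80
  = 6.7274/(10·13.4) + 1/√14528 = 0.050204 + 0.008297 = 0.058501
P80 = (1/0.058501)² = 17.0938² = 292.20 µm

P80 = 292.2 µm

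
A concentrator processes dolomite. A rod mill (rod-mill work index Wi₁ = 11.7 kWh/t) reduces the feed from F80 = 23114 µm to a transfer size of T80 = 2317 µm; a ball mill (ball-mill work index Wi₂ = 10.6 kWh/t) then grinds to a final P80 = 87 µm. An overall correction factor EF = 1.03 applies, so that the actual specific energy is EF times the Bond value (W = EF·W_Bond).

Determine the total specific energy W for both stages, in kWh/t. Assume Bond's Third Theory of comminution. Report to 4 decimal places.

Bond: W = 10·Wi·(1/√P80 − 1/√F80)
Stage 1 (23114→2317 µm, Wi₁=11.7): W₁ = 10·11.7·(0.020775 − 0.006578) = 1.6611 kWh/t
Stage 2 (2317→87 µm, Wi₂=10.6): W₂ = 10·10.6·(0.107211 − 0.020775) = 9.1623 kWh/t
W = W₁ + W₂ = 1.6611 + 9.1623 = 10.8233 kWh/t
W_actual = 1.03 × 10.8233 = 11.1480 kWh/t

W = 11.1480 kWh/t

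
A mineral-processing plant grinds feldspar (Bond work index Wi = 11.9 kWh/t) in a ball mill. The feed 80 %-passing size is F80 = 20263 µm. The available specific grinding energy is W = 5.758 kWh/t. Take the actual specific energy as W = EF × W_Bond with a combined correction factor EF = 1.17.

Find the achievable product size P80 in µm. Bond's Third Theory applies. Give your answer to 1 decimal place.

P80 = 427.2 µm

W_Bond = 10·Wi·(1/√P₈₀ − 1/√F₈₀)
W_Bond = W / EF = 5.758 / 1.17 = 4.9214 kWh/t
⇒ 1/√P80 = W_Bond/(10·Wi) + 1/√F80
  = 4.9214/(10·11.9) + 1/√20263 = 0.041356 + 0.007025 = 0.048381
P80 = (1/0.048381)² = 20.6692² = 427.22 µm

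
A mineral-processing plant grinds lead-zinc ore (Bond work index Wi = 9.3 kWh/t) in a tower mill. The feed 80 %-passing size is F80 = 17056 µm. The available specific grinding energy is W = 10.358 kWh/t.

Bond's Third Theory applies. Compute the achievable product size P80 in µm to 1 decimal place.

W = 10 Wi (P80^-0.5 − F80^-0.5)
P80^-0.5 = F80^-0.5 + W/(10 Wi)
  = 10.3580/(10·9.3) + 1/√17056 = 0.111376 + 0.007657 = 0.119033
P80 = (1/0.119033)² = 8.4010² = 70.58 µm

P80 = 70.6 µm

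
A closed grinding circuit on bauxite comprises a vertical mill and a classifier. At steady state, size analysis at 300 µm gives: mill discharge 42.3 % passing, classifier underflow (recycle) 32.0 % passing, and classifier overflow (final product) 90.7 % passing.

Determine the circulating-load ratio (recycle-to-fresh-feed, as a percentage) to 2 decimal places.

Mass balance on the −300 µm fraction:
Fd + Rd = Ru + Fo ⇒ R/F = (o−d)/(d−u)
r = (90.7 − 42.3)/(42.3 − 32.0) = 48.4/10.3 = 4.6990
CL = 100·r = 469.90 %

CL = 469.90 %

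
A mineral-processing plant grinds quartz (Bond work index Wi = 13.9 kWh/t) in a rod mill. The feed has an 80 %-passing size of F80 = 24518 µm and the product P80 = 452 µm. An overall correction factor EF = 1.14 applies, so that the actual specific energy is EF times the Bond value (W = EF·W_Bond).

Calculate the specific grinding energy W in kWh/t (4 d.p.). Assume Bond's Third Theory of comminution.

W = 10 Wi (P80^-0.5 − F80^-0.5)
1/√452 = 0.047036;  1/√24518 = 0.006386
W = 10·13.9·(0.047036 − 0.006386) = 5.6503 kWh/t
Corrected W = EF·W_Bond = 1.14·5.6503 = 6.4413 kWh/t

W = 6.4413 kWh/t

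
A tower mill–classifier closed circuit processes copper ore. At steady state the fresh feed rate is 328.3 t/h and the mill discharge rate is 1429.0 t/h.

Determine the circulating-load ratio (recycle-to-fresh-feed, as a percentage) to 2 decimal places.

Steady state: M = F + R.
R = M − F = 1429.0 − 328.3 = 1100.7 t/h
CL = 100·R/F = 100·1100.7/328.3 = 335.27 %

CL = 335.27 %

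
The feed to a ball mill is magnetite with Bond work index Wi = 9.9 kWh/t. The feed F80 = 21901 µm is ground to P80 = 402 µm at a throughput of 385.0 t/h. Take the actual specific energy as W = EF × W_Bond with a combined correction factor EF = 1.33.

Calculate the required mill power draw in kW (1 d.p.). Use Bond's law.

Bond: W = 10·Wi·(1/√P80 − 1/√F80)
W = 10·9.9·(1/√402 − 1/√21901) = 10·9.9·(0.043118) = 4.2687 kWh/t
Corrected W = EF·W_Bond = 1.33·4.2687 = 5.6774 kWh/t
P_mill = W·ṁ = 5.6774·385.0 = 2185.8 kW

P = 2185.8 kW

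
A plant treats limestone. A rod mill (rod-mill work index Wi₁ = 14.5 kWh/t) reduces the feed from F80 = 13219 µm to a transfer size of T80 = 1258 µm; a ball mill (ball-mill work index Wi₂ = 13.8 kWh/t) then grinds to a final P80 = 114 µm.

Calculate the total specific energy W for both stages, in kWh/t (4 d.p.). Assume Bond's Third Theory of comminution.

W = 10 Wi / √P80 − 10 Wi / √F80
Stage 1 (13219→1258 µm, Wi₁=14.5): W₁ = 10·14.5·(0.028194 − 0.008698) = 2.8270 kWh/t
Stage 2 (1258→114 µm, Wi₂=13.8): W₂ = 10·13.8·(0.093659 − 0.028194) = 9.0341 kWh/t
W = W₁ + W₂ = 2.8270 + 9.0341 = 11.8611 kWh/t

W = 11.8611 kWh/t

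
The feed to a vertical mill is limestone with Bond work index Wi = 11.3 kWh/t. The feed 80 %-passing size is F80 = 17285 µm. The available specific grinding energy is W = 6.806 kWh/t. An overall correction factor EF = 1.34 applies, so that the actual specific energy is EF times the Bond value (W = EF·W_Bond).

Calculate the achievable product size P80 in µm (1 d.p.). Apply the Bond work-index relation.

P80 = 362.1 µm

W = 10·Wi·[P80^(−½) − F80^(−½)]
W_Bond = W / EF = 6.806 / 1.34 = 5.0791 kWh/t
⇒ 1/√P80 = W_Bond/(10·Wi) + 1/√F80
  = 5.0791/(10·11.3) + 1/√17285 = 0.044948 + 0.007606 = 0.052554
P80 = (1/0.052554)² = 19.0281² = 362.07 µm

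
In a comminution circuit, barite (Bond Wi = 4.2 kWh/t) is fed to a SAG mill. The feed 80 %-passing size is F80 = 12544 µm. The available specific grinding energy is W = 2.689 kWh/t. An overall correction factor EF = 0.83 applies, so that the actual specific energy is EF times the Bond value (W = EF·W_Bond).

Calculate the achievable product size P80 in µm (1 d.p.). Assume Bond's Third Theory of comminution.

Bond: W = 10·Wi·(1/√P80 − 1/√F80)
W_Bond = W / EF = 2.689 / 0.83 = 3.2398 kWh/t
1/√P80 = 1/√F80 + W_Bond/(10·Wi)
  = 3.2398/(10·4.2) + 1/√12544 = 0.077137 + 0.008929 = 0.086066
P80 = (1/0.086066)² = 11.6190² = 135.00 µm

P80 = 135.0 µm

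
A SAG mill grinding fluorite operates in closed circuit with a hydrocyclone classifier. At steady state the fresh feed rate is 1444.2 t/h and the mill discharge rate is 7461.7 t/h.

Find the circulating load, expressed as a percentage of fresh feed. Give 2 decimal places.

Steady state: M = F + R.
R = M − F = 7461.7 − 1444.2 = 6017.5 t/h
CL = 100·R/F = 100·6017.5/1444.2 = 416.67 %

CL = 416.67 %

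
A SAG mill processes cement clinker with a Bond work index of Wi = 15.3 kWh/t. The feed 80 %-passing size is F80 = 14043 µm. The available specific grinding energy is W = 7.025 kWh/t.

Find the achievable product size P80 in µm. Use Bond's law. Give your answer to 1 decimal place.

W = 10 Wi (1/√P80 − 1/√F80)  [Bond]
⇒ 1/√P80 = W/(10 Wi) + 1/√F80
  = 7.0250/(10·15.3) + 1/√14043 = 0.045915 + 0.008439 = 0.054354
P80 = (1/0.054354)² = 18.3980² = 338.49 µm

P80 = 338.5 µm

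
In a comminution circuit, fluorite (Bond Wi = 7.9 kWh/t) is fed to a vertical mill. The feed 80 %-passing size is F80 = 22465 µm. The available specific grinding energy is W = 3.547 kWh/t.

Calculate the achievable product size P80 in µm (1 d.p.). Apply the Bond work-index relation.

W = 10 Wi (P80^-0.5 − F80^-0.5)
⇒ 1/√P80 = W/(10 Wi) + 1/√F80
  = 3.5470/(10·7.9) + 1/√22465 = 0.044899 + 0.006672 = 0.051571
P80 = (1/0.051571)² = 19.3909² = 376.01 µm

P80 = 376.0 µm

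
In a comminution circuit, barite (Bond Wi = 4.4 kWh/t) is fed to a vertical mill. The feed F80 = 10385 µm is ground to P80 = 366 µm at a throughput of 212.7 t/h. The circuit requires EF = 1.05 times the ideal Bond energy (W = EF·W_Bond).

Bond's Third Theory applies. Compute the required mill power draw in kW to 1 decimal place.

P = 417.2 kW

W = 10·Wi·(P80^(-½) − F80^(-½))
W = 10·4.4·(1/√366 − 1/√10385) = 10·4.4·(0.042458) = 1.8681 kWh/t
W_actual = 1.05 × 1.8681 = 1.9616 kWh/t
P = W·T = 1.9616·212.7 = 417.2 kW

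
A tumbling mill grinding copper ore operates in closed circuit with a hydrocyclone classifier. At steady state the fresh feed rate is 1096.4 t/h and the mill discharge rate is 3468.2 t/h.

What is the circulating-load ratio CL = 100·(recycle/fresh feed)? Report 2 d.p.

CL = 216.33 %

M = F + R at steady state, so:
R = M − F = 3468.2 − 1096.4 = 2371.8 t/h
CL = 100·R/F = 100·2371.8/1096.4 = 216.33 %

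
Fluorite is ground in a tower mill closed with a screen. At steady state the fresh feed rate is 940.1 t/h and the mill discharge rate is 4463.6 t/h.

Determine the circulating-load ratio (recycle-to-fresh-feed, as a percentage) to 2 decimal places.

CL = 374.80 %

Mill node: discharge = fresh + recycle.
R = M − F = 4463.6 − 940.1 = 3523.5 t/h
CL = 100·R/F = 100·3523.5/940.1 = 374.80 %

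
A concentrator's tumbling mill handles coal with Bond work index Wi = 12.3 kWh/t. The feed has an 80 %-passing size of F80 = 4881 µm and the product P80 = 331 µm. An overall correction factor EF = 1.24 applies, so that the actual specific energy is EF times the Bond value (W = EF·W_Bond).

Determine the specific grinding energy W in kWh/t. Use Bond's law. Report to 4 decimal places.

W = 10·Wi·(P80^(-½) − F80^(-½))
1/√331 = 0.054965;  1/√4881 = 0.014313
W = 10·12.3·(0.054965 − 0.014313) = 5.0001 kWh/t
With EF = 1.24: W = 5.0001·1.24 = 6.2002 kWh/t

W = 6.2002 kWh/t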